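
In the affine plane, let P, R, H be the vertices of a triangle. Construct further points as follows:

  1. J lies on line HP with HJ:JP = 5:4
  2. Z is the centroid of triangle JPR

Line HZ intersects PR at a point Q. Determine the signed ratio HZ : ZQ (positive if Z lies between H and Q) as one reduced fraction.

HZ:ZQ = 23/4

Assign P = (0, 0), R = (1, 0), H = (0, 1) — the answer is frame-independent, so this choice is without loss of generality.
1. J lies on line HP with HJ:JP = 5:4 ⇒ J = (0, 4/9)
2. Z is the centroid of triangle JPR ⇒ Z = (1/3, 4/27)
line HZ meets PR at Q = (9/23, 0)
Z = H + t·(Q−H) with t = 23/27, so HZ:ZQ = 23/27:4/27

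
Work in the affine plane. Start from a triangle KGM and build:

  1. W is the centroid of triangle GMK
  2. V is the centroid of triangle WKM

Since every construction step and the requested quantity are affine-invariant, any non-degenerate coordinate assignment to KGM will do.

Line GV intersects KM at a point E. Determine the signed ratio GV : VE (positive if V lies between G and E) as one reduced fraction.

GV:VE = 8

Assign K = (0, 0), G = (1, 0), M = (0, 1) — the answer is frame-independent, so this choice is without loss of generality.
1. W is the centroid of triangle GMK ⇒ W = (1/3, 1/3)
2. V is the centroid of triangle WKM ⇒ V = (1/9, 4/9)
line GV meets KM at E = (0, 1/2)
V = G + t·(E−G) with t = 8/9, so GV:VE = 8/9:1/9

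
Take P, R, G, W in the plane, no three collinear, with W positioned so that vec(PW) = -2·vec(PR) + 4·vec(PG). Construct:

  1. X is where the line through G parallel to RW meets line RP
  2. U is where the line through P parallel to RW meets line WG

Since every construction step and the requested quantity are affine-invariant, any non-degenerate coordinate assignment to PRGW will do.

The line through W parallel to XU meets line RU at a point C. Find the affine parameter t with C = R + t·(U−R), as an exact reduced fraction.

t = 3/2

Work in coordinates with P = (0, 0), R = (1, 0), G = (0, 1), W = (-2, 4).
1. X is where the line through G parallel to RW meets line RP ⇒ X = (3/4, 0)
2. U is where the line through P parallel to RW meets line WG ⇒ U = (6, -8)
through W parallel to XU: direction (21/4, -8); meets RU at C = (17/2, -12)
C = R + t·(U−R) with t = 3/2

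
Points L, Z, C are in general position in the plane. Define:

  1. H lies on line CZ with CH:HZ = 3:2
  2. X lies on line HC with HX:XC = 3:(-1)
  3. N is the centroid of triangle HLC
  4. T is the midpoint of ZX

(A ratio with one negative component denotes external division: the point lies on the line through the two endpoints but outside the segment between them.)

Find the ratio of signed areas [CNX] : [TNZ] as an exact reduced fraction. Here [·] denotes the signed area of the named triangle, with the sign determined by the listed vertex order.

Set L = (0, 0), Z = (1, 0), C = (0, 1); any affine frame gives the same invariant.
1. H lies on line CZ with CH:HZ = 3:2 ⇒ H = (3/5, 2/5)
2. X lies on line HC with HX:XC = 3:(-1) ⇒ X = (-3/10, 13/10)
3. N is the centroid of triangle HLC ⇒ N = (1/5, 7/15)
4. T is the midpoint of ZX ⇒ T = (7/20, 13/20)
2·[CNX] = -1/10, 2·[TNZ] = 13/60
[CNX]:[TNZ] = -1/10:13/60 = -6/13

[CNX]:[TNZ] = -6/13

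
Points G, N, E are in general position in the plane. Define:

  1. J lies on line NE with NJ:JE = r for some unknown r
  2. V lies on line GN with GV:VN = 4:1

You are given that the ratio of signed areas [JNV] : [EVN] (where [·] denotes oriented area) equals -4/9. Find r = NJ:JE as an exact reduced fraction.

r = 4/5

Choose coordinates G = (0, 0), N = (1, 0), E = (0, 1).
1. With NJ:JE = r, write λ = r/(r+1) so J = N + λ·(E−N); J is affine-linear in λ
2. V lies on line GN with GV:VN = 4:1 ⇒ V = (4/5, 0)
Every point depending on J is an affine combination of J and λ-independent points, so each such coordinate is linear in λ; the λ² term in each signed area is a multiple of (E−N)×(E−N) = 0, so 2·[JNV] and 2·[EVN] are each linear in λ. Evaluating at λ=0 and λ=1:
  2·[JNV] = -1/5·λ,   2·[EVN] = 1/5
So [JNV]:[EVN] = (-1/5·λ) / (1/5). Setting this equal to -4/9:
  -1/5·λ = -4/9·(1/5)  ⇒  λ = 4/9
Then r = λ/(1−λ) = (4/9)/(5/9) = 4/5. Check: with r = 4/5, J = (5/9, 4/9) and [JNV]:[EVN] = -4/9 as required.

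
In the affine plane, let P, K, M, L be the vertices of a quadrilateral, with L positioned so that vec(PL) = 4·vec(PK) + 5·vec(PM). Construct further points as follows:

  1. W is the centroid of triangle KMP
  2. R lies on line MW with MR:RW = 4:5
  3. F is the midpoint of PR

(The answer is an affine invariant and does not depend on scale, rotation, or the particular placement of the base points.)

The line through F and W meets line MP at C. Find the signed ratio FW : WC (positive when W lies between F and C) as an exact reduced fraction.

FW:WC = -7/9

Assign P = (0, 0), K = (1, 0), M = (0, 1), L = (4, 5) — the answer is frame-independent, so this choice is without loss of generality.
1. W is the centroid of triangle KMP ⇒ W = (1/3, 1/3)
2. R lies on line MW with MR:RW = 4:5 ⇒ R = (4/27, 19/27)
3. F is the midpoint of PR ⇒ F = (2/27, 19/54)
line FW meets MP at C = (0, 5/14)
W = F + t·(C−F) with t = -7/2, so FW:WC = -7/2:9/2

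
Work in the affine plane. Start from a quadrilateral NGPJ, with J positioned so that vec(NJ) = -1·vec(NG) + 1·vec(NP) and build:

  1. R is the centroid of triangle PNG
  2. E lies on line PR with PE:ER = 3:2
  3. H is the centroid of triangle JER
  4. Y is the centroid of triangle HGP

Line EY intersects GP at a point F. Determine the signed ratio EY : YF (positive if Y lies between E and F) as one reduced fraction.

EY:YF = 4/23

Work in coordinates with N = (0, 0), G = (1, 0), P = (0, 1), J = (-1, 1).
1. R is the centroid of triangle PNG ⇒ R = (1/3, 1/3)
2. E lies on line PR with PE:ER = 3:2 ⇒ E = (1/5, 3/5)
3. H is the centroid of triangle JER ⇒ H = (-7/45, 29/45)
4. Y is the centroid of triangle HGP ⇒ Y = (38/135, 74/135)
line EY meets GP at F = (3/4, 1/4)
Y = E + t·(F−E) with t = 4/27, so EY:YF = 4/27:23/27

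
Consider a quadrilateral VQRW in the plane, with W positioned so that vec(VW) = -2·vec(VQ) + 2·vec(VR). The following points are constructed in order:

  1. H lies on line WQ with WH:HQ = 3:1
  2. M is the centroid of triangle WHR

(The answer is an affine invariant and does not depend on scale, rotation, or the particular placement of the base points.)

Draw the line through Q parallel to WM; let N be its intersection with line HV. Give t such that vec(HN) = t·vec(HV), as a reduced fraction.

Set V = (0, 0), Q = (1, 0), R = (0, 1), W = (-2, 2); any affine frame gives the same invariant.
1. H lies on line WQ with WH:HQ = 3:1 ⇒ H = (1/4, 1/2)
2. M is the centroid of triangle WHR ⇒ M = (-7/12, 7/6)
through Q parallel to WM: direction (17/12, -5/6); meets HV at N = (5/22, 5/11)
N = H + t·(V−H) with t = 1/11

t = 1/11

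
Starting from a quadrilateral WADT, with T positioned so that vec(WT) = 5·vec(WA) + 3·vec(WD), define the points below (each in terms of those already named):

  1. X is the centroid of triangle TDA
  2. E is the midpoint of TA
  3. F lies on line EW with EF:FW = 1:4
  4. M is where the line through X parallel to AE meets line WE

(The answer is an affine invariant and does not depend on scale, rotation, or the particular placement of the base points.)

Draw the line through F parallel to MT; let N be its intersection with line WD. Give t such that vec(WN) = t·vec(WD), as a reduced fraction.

t = -18/65

Assign W = (0, 0), A = (1, 0), D = (0, 1), T = (5, 3) — the answer is frame-independent, so this choice is without loss of generality.
1. X is the centroid of triangle TDA ⇒ X = (2, 4/3)
2. E is the midpoint of TA ⇒ E = (3, 3/2)
3. F lies on line EW with EF:FW = 1:4 ⇒ F = (12/5, 6/5)
4. M is where the line through X parallel to AE meets line WE ⇒ M = (2/3, 1/3)
through F parallel to MT: direction (13/3, 8/3); meets WD at N = (0, -18/65)
N = W + t·(D−W) with t = -18/65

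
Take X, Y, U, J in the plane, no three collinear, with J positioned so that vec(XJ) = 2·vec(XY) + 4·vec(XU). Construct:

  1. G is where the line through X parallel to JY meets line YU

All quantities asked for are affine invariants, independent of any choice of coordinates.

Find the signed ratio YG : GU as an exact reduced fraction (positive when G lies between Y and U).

YG:GU = 4

Choose coordinates X = (0, 0), Y = (1, 0), U = (0, 1), J = (2, 4).
1. G is where the line through X parallel to JY meets line YU ⇒ G = (1/5, 4/5)
G = Y + t·(U−Y) with t = 4/5, so YG:GU = t:(1−t) = 4/5:1/5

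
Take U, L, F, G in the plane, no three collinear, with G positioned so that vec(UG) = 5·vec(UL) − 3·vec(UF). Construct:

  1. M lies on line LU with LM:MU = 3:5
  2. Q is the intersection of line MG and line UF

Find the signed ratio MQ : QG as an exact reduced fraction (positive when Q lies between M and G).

MQ:QG = -1/8

Set U = (0, 0), L = (1, 0), F = (0, 1), G = (5, -3); any affine frame gives the same invariant.
1. M lies on line LU with LM:MU = 3:5 ⇒ M = (5/8, 0)
2. Q is the intersection of line MG and line UF ⇒ Q = (0, 3/7)
Q = M + t·(G−M) with t = -1/7, so MQ:QG = t:(1−t) = -1/7:8/7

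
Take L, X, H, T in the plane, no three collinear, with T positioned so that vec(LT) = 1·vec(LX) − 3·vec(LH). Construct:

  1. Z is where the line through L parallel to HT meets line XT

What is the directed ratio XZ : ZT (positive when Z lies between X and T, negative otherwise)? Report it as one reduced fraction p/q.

Work in coordinates with L = (0, 0), X = (1, 0), H = (0, 1), T = (1, -3).
1. Z is where the line through L parallel to HT meets line XT ⇒ Z = (1, -4)
Z = X + t·(T−X) with t = 4/3, so XZ:ZT = t:(1−t) = 4/3:-1/3

XZ:ZT = -4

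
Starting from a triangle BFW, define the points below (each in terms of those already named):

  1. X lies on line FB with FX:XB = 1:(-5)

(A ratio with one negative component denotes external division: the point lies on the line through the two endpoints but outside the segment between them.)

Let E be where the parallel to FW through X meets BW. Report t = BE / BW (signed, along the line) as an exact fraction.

t = 5/4

Assign B = (0, 0), F = (1, 0), W = (0, 1) — the answer is frame-independent, so this choice is without loss of generality.
1. X lies on line FB with FX:XB = 1:(-5) ⇒ X = (5/4, 0)
through X parallel to FW: direction (-1, 1); meets BW at E = (0, 5/4)
E = B + t·(W−B) with t = 5/4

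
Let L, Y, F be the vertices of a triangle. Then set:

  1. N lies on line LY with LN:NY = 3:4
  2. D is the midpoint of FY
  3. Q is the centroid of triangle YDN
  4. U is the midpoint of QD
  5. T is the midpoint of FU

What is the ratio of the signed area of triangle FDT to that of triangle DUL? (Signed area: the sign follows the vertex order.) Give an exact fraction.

[FDT]:[DUL] = 1/5

Set L = (0, 0), Y = (1, 0), F = (0, 1); any affine frame gives the same invariant.
1. N lies on line LY with LN:NY = 3:4 ⇒ N = (3/7, 0)
2. D is the midpoint of FY ⇒ D = (1/2, 1/2)
3. Q is the centroid of triangle YDN ⇒ Q = (9/14, 1/6)
4. U is the midpoint of QD ⇒ U = (4/7, 1/3)
5. T is the midpoint of FU ⇒ T = (2/7, 2/3)
2·[FDT] = -1/42, 2·[DUL] = -5/42
[FDT]:[DUL] = -1/42:-5/42 = 1/5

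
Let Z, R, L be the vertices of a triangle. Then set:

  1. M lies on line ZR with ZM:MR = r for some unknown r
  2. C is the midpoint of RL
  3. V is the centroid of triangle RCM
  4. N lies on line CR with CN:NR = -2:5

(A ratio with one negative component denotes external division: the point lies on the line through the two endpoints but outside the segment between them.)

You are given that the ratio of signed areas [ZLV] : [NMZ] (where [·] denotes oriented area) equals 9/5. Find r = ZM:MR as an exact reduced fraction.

Set Z = (0, 0), R = (1, 0), L = (0, 1); any affine frame gives the same invariant.
1. With ZM:MR = r, write λ = r/(r+1) so M = Z + λ·(R−Z); M is affine-linear in λ
2. C is the midpoint of RL ⇒ C = (1/2, 1/2)
3. V is the centroid of triangle RCM ⇒ V is an affine combination of earlier points and hence also affine-linear in λ
4. N lies on line CR with CN:NR = -2:5 ⇒ N = (1/6, 5/6)
Every point depending on M is an affine combination of M and λ-independent points, so each such coordinate is linear in λ; the λ² term in each signed area is a multiple of (R−Z)×(R−Z) = 0, so 2·[ZLV] and 2·[NMZ] are each linear in λ. Evaluating at λ=0 and λ=1:
  2·[ZLV] = -1/3·λ − 1/2,   2·[NMZ] = -5/6·λ
So [ZLV]:[NMZ] = (-1/3·λ − 1/2) / (-5/6·λ). Setting this equal to 9/5:
  -1/3·λ − 1/2 = 9/5·(-5/6·λ)  ⇒  λ = 3/7
Then r = λ/(1−λ) = (3/7)/(4/7) = 3/4. Check: with r = 3/4, M = (3/7, 0) and [ZLV]:[NMZ] = 9/5 as required.

r = 3/4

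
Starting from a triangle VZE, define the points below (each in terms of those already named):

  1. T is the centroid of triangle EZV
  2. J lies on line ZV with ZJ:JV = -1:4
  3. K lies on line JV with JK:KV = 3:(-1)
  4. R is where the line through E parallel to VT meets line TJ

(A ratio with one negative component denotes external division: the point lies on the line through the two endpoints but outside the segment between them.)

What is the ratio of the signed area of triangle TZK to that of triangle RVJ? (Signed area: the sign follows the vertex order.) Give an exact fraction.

[TZK]:[RVJ] = -5/7

Choose coordinates V = (0, 0), Z = (1, 0), E = (0, 1).
1. T is the centroid of triangle EZV ⇒ T = (1/3, 1/3)
2. J lies on line ZV with ZJ:JV = -1:4 ⇒ J = (4/3, 0)
3. K lies on line JV with JK:KV = 3:(-1) ⇒ K = (-2/3, 0)
4. R is where the line through E parallel to VT meets line TJ ⇒ R = (-5/12, 7/12)
2·[TZK] = -5/9, 2·[RVJ] = 7/9
[TZK]:[RVJ] = -5/9:7/9 = -5/7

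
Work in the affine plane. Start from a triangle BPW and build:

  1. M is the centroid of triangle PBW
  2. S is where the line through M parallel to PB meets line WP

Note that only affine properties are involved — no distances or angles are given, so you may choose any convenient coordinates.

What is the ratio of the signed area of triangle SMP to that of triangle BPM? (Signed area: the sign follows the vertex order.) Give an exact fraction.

Assign B = (0, 0), P = (1, 0), W = (0, 1) — the answer is frame-independent, so this choice is without loss of generality.
1. M is the centroid of triangle PBW ⇒ M = (1/3, 1/3)
2. S is where the line through M parallel to PB meets line WP ⇒ S = (2/3, 1/3)
2·[SMP] = 1/9, 2·[BPM] = 1/3
[SMP]:[BPM] = 1/9:1/3 = 1/3

[SMP]:[BPM] = 1/3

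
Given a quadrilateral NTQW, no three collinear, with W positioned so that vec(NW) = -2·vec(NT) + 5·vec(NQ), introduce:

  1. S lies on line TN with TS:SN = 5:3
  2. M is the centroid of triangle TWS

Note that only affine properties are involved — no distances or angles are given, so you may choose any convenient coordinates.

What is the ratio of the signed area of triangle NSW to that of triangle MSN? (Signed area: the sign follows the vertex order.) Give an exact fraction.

[NSW]:[MSN] = -3

Assign N = (0, 0), T = (1, 0), Q = (0, 1), W = (-2, 5) — the answer is frame-independent, so this choice is without loss of generality.
1. S lies on line TN with TS:SN = 5:3 ⇒ S = (3/8, 0)
2. M is the centroid of triangle TWS ⇒ M = (-5/24, 5/3)
2·[NSW] = 15/8, 2·[MSN] = -5/8
[NSW]:[MSN] = 15/8:-5/8 = -3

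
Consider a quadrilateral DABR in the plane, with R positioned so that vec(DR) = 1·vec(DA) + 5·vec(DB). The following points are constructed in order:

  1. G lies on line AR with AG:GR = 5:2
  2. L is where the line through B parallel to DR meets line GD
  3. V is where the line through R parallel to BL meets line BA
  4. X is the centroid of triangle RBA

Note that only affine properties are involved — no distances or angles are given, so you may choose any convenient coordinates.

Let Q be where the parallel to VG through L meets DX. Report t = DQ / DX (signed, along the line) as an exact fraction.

t = 21/20

Work in coordinates with D = (0, 0), A = (1, 0), B = (0, 1), R = (1, 5).
1. G lies on line AR with AG:GR = 5:2 ⇒ G = (1, 25/7)
2. L is where the line through B parallel to DR meets line GD ⇒ L = (-7/10, -5/2)
3. V is where the line through R parallel to BL meets line BA ⇒ V = (1/6, 5/6)
4. X is the centroid of triangle RBA ⇒ X = (2/3, 2)
through L parallel to VG: direction (5/6, 115/42); meets DX at Q = (7/10, 21/10)
Q = D + t·(X−D) with t = 21/20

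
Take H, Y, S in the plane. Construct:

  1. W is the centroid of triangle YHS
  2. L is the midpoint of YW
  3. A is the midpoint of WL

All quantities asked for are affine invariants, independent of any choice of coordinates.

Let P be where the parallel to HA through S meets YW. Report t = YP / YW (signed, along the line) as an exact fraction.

Assign H = (0, 0), Y = (1, 0), S = (0, 1) — the answer is frame-independent, so this choice is without loss of generality.
1. W is the centroid of triangle YHS ⇒ W = (1/3, 1/3)
2. L is the midpoint of YW ⇒ L = (2/3, 1/6)
3. A is the midpoint of WL ⇒ A = (1/2, 1/4)
through S parallel to HA: direction (1/2, 1/4); meets YW at P = (-1/2, 3/4)
P = Y + t·(W−Y) with t = 9/4

t = 9/4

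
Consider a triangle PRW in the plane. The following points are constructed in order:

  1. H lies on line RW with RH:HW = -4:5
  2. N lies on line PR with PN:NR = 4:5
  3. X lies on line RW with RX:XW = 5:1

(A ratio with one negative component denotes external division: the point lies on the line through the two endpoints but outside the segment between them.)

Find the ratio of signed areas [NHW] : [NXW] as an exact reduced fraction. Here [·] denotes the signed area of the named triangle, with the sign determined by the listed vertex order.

[NHW]:[NXW] = 30

Work in coordinates with P = (0, 0), R = (1, 0), W = (0, 1).
1. H lies on line RW with RH:HW = -4:5 ⇒ H = (5, -4)
2. N lies on line PR with PN:NR = 4:5 ⇒ N = (4/9, 0)
3. X lies on line RW with RX:XW = 5:1 ⇒ X = (1/6, 5/6)
2·[NHW] = 25/9, 2·[NXW] = 5/54
[NHW]:[NXW] = 25/9:5/54 = 30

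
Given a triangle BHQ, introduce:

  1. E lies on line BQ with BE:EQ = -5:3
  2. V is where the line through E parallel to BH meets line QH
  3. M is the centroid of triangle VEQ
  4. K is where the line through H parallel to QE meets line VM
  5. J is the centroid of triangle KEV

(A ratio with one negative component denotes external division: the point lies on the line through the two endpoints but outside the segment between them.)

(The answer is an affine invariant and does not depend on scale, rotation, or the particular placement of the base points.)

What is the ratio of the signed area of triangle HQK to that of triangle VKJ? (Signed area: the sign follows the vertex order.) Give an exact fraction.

[HQK]:[VKJ] = -2

Set B = (0, 0), H = (1, 0), Q = (0, 1); any affine frame gives the same invariant.
1. E lies on line BQ with BE:EQ = -5:3 ⇒ E = (0, 5/2)
2. V is where the line through E parallel to BH meets line QH ⇒ V = (-3/2, 5/2)
3. M is the centroid of triangle VEQ ⇒ M = (-1/2, 2)
4. K is where the line through H parallel to QE meets line VM ⇒ K = (1, 5/4)
5. J is the centroid of triangle KEV ⇒ J = (-1/6, 25/12)
2·[HQK] = -5/4, 2·[VKJ] = 5/8
[HQK]:[VKJ] = -5/4:5/8 = -2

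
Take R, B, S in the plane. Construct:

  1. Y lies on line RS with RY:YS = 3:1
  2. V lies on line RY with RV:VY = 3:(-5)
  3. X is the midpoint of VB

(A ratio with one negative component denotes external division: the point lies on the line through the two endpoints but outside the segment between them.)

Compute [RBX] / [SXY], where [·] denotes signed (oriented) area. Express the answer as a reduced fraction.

Choose coordinates R = (0, 0), B = (1, 0), S = (0, 1).
1. Y lies on line RS with RY:YS = 3:1 ⇒ Y = (0, 3/4)
2. V lies on line RY with RV:VY = 3:(-5) ⇒ V = (0, -9/8)
3. X is the midpoint of VB ⇒ X = (1/2, -9/16)
2·[RBX] = -9/16, 2·[SXY] = -1/8
[RBX]:[SXY] = -9/16:-1/8 = 9/2

[RBX]:[SXY] = 9/2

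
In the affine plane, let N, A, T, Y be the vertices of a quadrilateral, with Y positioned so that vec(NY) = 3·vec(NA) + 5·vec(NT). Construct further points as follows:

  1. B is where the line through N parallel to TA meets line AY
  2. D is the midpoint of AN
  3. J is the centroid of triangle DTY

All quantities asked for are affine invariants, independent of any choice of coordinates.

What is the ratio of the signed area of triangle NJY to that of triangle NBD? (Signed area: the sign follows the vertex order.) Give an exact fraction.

Assign N = (0, 0), A = (1, 0), T = (0, 1), Y = (3, 5) — the answer is frame-independent, so this choice is without loss of generality.
1. B is where the line through N parallel to TA meets line AY ⇒ B = (5/7, -5/7)
2. D is the midpoint of AN ⇒ D = (1/2, 0)
3. J is the centroid of triangle DTY ⇒ J = (7/6, 2)
2·[NJY] = -1/6, 2·[NBD] = 5/14
[NJY]:[NBD] = -1/6:5/14 = -7/15

[NJY]:[NBD] = -7/15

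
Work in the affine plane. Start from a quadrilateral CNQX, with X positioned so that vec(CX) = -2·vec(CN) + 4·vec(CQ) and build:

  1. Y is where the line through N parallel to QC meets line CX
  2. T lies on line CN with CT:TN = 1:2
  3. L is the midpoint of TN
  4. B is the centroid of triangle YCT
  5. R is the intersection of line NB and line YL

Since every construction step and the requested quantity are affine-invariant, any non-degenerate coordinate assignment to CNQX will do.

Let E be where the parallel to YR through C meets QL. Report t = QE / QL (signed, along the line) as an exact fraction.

Work in coordinates with C = (0, 0), N = (1, 0), Q = (0, 1), X = (-2, 4).
1. Y is where the line through N parallel to QC meets line CX ⇒ Y = (1, -2)
2. T lies on line CN with CT:TN = 1:2 ⇒ T = (1/3, 0)
3. L is the midpoint of TN ⇒ L = (2/3, 0)
4. B is the centroid of triangle YCT ⇒ B = (4/9, -2/3)
5. R is the intersection of line NB and line YL ⇒ R = (13/18, -1/3)
through C parallel to YR: direction (-5/18, 5/3); meets QL at E = (-2/9, 4/3)
E = Q + t·(L−Q) with t = -1/3

t = -1/3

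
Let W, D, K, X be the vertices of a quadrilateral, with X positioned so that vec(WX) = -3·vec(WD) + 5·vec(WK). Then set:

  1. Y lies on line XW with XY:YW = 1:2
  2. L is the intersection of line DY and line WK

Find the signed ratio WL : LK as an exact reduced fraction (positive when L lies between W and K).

WL:LK = -10

Assign W = (0, 0), D = (1, 0), K = (0, 1), X = (-3, 5) — the answer is frame-independent, so this choice is without loss of generality.
1. Y lies on line XW with XY:YW = 1:2 ⇒ Y = (-2, 10/3)
2. L is the intersection of line DY and line WK ⇒ L = (0, 10/9)
L = W + t·(K−W) with t = 10/9, so WL:LK = t:(1−t) = 10/9:-1/9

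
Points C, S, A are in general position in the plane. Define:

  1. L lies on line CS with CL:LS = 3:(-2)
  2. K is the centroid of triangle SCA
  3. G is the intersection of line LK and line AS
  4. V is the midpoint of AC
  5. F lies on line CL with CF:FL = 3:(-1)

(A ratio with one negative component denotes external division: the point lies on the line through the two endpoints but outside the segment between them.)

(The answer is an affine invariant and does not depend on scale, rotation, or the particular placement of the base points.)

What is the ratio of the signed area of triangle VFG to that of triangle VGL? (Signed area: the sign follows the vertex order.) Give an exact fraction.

Choose coordinates C = (0, 0), S = (1, 0), A = (0, 1).
1. L lies on line CS with CL:LS = 3:(-2) ⇒ L = (3, 0)
2. K is the centroid of triangle SCA ⇒ K = (1/3, 1/3)
3. G is the intersection of line LK and line AS ⇒ G = (5/7, 2/7)
4. V is the midpoint of AC ⇒ V = (0, 1/2)
5. F lies on line CL with CF:FL = 3:(-1) ⇒ F = (9/2, 0)
2·[VFG] = -17/28, 2·[VGL] = 2/7
[VFG]:[VGL] = -17/28:2/7 = -17/8

[VFG]:[VGL] = -17/8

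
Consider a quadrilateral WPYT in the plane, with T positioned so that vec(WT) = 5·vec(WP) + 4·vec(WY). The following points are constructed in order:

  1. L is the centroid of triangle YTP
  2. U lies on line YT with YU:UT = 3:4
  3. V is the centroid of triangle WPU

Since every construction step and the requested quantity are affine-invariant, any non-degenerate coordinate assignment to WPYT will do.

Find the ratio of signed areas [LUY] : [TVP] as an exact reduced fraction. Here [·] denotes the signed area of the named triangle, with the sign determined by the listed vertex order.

Assign W = (0, 0), P = (1, 0), Y = (0, 1), T = (5, 4) — the answer is frame-independent, so this choice is without loss of generality.
1. L is the centroid of triangle YTP ⇒ L = (2, 5/3)
2. U lies on line YT with YU:UT = 3:4 ⇒ U = (15/7, 16/7)
3. V is the centroid of triangle WPU ⇒ V = (22/21, 16/21)
2·[LUY] = 8/7, 2·[TVP] = 20/7
[LUY]:[TVP] = 8/7:20/7 = 2/5

[LUY]:[TVP] = 2/5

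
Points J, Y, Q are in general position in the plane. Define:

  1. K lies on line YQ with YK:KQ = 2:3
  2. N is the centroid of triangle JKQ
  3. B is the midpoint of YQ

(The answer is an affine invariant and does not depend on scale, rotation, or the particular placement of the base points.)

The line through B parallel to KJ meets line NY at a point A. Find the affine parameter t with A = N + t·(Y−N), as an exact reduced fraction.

Choose coordinates J = (0, 0), Y = (1, 0), Q = (0, 1).
1. K lies on line YQ with YK:KQ = 2:3 ⇒ K = (3/5, 2/5)
2. N is the centroid of triangle JKQ ⇒ N = (1/5, 7/15)
3. B is the midpoint of YQ ⇒ B = (1/2, 1/2)
through B parallel to KJ: direction (-3/5, -2/5); meets NY at A = (1/3, 7/18)
A = N + t·(Y−N) with t = 1/6

t = 1/6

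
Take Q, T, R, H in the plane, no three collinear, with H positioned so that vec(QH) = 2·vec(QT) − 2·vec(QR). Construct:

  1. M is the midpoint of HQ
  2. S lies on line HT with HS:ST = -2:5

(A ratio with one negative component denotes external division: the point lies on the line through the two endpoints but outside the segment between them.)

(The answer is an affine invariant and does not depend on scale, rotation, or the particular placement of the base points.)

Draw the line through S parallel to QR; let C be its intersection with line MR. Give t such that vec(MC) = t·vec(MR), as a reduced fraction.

Choose coordinates Q = (0, 0), T = (1, 0), R = (0, 1), H = (2, -2).
1. M is the midpoint of HQ ⇒ M = (1, -1)
2. S lies on line HT with HS:ST = -2:5 ⇒ S = (8/3, -10/3)
through S parallel to QR: direction (0, 1); meets MR at C = (8/3, -13/3)
C = M + t·(R−M) with t = -5/3

t = -5/3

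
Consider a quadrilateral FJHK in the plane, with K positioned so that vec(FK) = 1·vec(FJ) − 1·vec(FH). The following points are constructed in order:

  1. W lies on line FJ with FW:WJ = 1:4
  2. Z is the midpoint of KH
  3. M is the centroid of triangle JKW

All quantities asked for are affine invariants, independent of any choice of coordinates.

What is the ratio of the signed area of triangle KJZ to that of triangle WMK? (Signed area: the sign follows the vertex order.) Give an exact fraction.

Set F = (0, 0), J = (1, 0), H = (0, 1), K = (1, -1); any affine frame gives the same invariant.
1. W lies on line FJ with FW:WJ = 1:4 ⇒ W = (1/5, 0)
2. Z is the midpoint of KH ⇒ Z = (1/2, 0)
3. M is the centroid of triangle JKW ⇒ M = (11/15, -1/3)
2·[KJZ] = 1/2, 2·[WMK] = -4/15
[KJZ]:[WMK] = 1/2:-4/15 = -15/8

[KJZ]:[WMK] = -15/8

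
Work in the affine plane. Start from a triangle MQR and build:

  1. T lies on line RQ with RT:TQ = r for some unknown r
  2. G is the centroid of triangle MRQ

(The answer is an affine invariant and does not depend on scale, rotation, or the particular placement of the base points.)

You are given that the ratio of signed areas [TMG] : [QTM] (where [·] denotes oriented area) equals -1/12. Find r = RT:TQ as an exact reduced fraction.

r = 5/4

Choose coordinates M = (0, 0), Q = (1, 0), R = (0, 1).
1. With RT:TQ = r, write λ = r/(r+1) so T = R + λ·(Q−R); T is affine-linear in λ
2. G is the centroid of triangle MRQ ⇒ G = (1/3, 1/3)
Every point depending on T is an affine combination of T and λ-independent points, so each such coordinate is linear in λ; the λ² term in each signed area is a multiple of (Q−R)×(Q−R) = 0, so 2·[TMG] and 2·[QTM] are each linear in λ. Evaluating at λ=0 and λ=1:
  2·[TMG] = -2/3·λ + 1/3,   2·[QTM] = −λ + 1
So [TMG]:[QTM] = (-2/3·λ + 1/3) / (−λ + 1). Setting this equal to -1/12:
  -2/3·λ + 1/3 = -1/12·(−λ + 1)  ⇒  λ = 5/9
Then r = λ/(1−λ) = (5/9)/(4/9) = 5/4. Check: with r = 5/4, T = (5/9, 4/9) and [TMG]:[QTM] = -1/12 as required.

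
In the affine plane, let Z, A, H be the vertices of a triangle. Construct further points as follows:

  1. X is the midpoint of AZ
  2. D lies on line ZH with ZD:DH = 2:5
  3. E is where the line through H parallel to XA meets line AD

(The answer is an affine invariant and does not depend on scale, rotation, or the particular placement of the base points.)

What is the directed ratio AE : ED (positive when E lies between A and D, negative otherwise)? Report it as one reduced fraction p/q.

AE:ED = -7/5

Choose coordinates Z = (0, 0), A = (1, 0), H = (0, 1).
1. X is the midpoint of AZ ⇒ X = (1/2, 0)
2. D lies on line ZH with ZD:DH = 2:5 ⇒ D = (0, 2/7)
3. E is where the line through H parallel to XA meets line AD ⇒ E = (-5/2, 1)
E = A + t·(D−A) with t = 7/2, so AE:ED = t:(1−t) = 7/2:-5/2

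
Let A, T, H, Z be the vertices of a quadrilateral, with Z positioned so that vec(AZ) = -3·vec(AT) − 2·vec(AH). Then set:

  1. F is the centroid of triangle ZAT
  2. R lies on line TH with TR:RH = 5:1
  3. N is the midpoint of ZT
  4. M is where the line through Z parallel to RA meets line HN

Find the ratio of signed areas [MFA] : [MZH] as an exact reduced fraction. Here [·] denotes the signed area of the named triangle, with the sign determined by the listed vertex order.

Set A = (0, 0), T = (1, 0), H = (0, 1), Z = (-3, -2); any affine frame gives the same invariant.
1. F is the centroid of triangle ZAT ⇒ F = (-2/3, -2/3)
2. R lies on line TH with TR:RH = 5:1 ⇒ R = (1/6, 5/6)
3. N is the midpoint of ZT ⇒ N = (-1, -1)
4. M is where the line through Z parallel to RA meets line HN ⇒ M = (-4, -7)
2·[MFA] = -2, 2·[MZH] = -12
[MFA]:[MZH] = -2:-12 = 1/6

[MFA]:[MZH] = 1/6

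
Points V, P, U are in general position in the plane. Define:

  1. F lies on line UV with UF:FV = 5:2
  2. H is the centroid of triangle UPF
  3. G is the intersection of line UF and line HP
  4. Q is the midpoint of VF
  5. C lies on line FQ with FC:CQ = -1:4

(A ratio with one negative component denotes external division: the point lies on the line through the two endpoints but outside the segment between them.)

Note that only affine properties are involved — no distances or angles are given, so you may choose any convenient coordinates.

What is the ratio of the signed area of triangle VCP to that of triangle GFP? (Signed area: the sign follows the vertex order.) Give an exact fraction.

[VCP]:[GFP] = -14/15

Choose coordinates V = (0, 0), P = (1, 0), U = (0, 1).
1. F lies on line UV with UF:FV = 5:2 ⇒ F = (0, 2/7)
2. H is the centroid of triangle UPF ⇒ H = (1/3, 3/7)
3. G is the intersection of line UF and line HP ⇒ G = (0, 9/14)
4. Q is the midpoint of VF ⇒ Q = (0, 1/7)
5. C lies on line FQ with FC:CQ = -1:4 ⇒ C = (0, 1/3)
2·[VCP] = -1/3, 2·[GFP] = 5/14
[VCP]:[GFP] = -1/3:5/14 = -14/15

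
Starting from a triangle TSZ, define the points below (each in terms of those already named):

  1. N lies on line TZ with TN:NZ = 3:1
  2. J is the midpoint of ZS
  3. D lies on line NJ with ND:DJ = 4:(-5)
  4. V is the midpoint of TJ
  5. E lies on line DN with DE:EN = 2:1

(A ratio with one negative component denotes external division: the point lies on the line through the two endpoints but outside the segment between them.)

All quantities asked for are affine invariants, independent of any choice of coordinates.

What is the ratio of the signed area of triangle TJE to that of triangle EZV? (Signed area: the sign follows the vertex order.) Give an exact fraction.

[TJE]:[EZV] = -42/23

Choose coordinates T = (0, 0), S = (1, 0), Z = (0, 1).
1. N lies on line TZ with TN:NZ = 3:1 ⇒ N = (0, 3/4)
2. J is the midpoint of ZS ⇒ J = (1/2, 1/2)
3. D lies on line NJ with ND:DJ = 4:(-5) ⇒ D = (-2, 7/4)
4. V is the midpoint of TJ ⇒ V = (1/4, 1/4)
5. E lies on line DN with DE:EN = 2:1 ⇒ E = (-2/3, 13/12)
2·[TJE] = 7/8, 2·[EZV] = -23/48
[TJE]:[EZV] = 7/8:-23/48 = -42/23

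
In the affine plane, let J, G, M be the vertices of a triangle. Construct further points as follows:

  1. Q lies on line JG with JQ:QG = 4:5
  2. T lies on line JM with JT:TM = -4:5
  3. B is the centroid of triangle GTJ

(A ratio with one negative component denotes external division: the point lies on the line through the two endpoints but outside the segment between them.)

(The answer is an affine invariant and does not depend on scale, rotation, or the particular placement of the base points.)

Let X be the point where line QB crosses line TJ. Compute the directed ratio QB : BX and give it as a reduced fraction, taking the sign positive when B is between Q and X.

QB:BX = 1/3

Assign J = (0, 0), G = (1, 0), M = (0, 1) — the answer is frame-independent, so this choice is without loss of generality.
1. Q lies on line JG with JQ:QG = 4:5 ⇒ Q = (4/9, 0)
2. T lies on line JM with JT:TM = -4:5 ⇒ T = (0, -4)
3. B is the centroid of triangle GTJ ⇒ B = (1/3, -4/3)
line QB meets TJ at X = (0, -16/3)
B = Q + t·(X−Q) with t = 1/4, so QB:BX = 1/4:3/4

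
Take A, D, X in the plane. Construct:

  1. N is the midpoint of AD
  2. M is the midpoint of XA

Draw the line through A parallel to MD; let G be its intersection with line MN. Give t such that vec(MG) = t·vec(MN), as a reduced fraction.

Assign A = (0, 0), D = (1, 0), X = (0, 1) — the answer is frame-independent, so this choice is without loss of generality.
1. N is the midpoint of AD ⇒ N = (1/2, 0)
2. M is the midpoint of XA ⇒ M = (0, 1/2)
through A parallel to MD: direction (1, -1/2); meets MN at G = (1, -1/2)
G = M + t·(N−M) with t = 2

t = 2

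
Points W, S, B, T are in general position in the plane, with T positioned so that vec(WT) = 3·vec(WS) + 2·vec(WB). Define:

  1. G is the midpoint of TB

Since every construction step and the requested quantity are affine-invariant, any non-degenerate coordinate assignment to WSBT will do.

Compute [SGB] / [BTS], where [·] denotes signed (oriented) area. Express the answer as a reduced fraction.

[SGB]:[BTS] = -1/2

Work in coordinates with W = (0, 0), S = (1, 0), B = (0, 1), T = (3, 2).
1. G is the midpoint of TB ⇒ G = (3/2, 3/2)
2·[SGB] = 2, 2·[BTS] = -4
[SGB]:[BTS] = 2:-4 = -1/2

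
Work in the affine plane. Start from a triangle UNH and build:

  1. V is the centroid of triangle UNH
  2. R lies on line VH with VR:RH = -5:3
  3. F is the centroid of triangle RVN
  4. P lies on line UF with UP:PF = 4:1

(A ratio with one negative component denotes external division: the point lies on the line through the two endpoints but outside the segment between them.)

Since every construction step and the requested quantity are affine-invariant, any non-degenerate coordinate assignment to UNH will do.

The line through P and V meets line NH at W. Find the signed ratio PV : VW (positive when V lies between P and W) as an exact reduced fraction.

PV:VW = -8/15

Assign U = (0, 0), N = (1, 0), H = (0, 1) — the answer is frame-independent, so this choice is without loss of generality.
1. V is the centroid of triangle UNH ⇒ V = (1/3, 1/3)
2. R lies on line VH with VR:RH = -5:3 ⇒ R = (-1/2, 2)
3. F is the centroid of triangle RVN ⇒ F = (5/18, 7/9)
4. P lies on line UF with UP:PF = 4:1 ⇒ P = (2/9, 28/45)
line PV meets NH at W = (1/8, 7/8)
V = P + t·(W−P) with t = -8/7, so PV:VW = -8/7:15/7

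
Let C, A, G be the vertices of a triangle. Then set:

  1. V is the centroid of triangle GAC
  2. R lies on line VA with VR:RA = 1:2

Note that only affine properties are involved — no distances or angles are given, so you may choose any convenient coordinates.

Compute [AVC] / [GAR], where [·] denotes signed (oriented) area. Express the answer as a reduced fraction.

[AVC]:[GAR] = -3/2

Work in coordinates with C = (0, 0), A = (1, 0), G = (0, 1).
1. V is the centroid of triangle GAC ⇒ V = (1/3, 1/3)
2. R lies on line VA with VR:RA = 1:2 ⇒ R = (5/9, 2/9)
2·[AVC] = 1/3, 2·[GAR] = -2/9
[AVC]:[GAR] = 1/3:-2/9 = -3/2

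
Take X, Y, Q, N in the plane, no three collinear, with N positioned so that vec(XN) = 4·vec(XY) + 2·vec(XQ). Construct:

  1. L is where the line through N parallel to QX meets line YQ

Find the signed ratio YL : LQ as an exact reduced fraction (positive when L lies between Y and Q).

Assign X = (0, 0), Y = (1, 0), Q = (0, 1), N = (4, 2) — the answer is frame-independent, so this choice is without loss of generality.
1. L is where the line through N parallel to QX meets line YQ ⇒ L = (4, -3)
L = Y + t·(Q−Y) with t = -3, so YL:LQ = t:(1−t) = -3:4

YL:LQ = -3/4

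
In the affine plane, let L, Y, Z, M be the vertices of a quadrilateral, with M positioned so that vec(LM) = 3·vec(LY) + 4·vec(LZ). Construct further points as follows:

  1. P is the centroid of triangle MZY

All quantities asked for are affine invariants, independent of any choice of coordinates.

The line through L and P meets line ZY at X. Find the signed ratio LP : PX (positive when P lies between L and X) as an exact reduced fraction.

LP:PX = -3/2

Assign L = (0, 0), Y = (1, 0), Z = (0, 1), M = (3, 4) — the answer is frame-independent, so this choice is without loss of generality.
1. P is the centroid of triangle MZY ⇒ P = (4/3, 5/3)
line LP meets ZY at X = (4/9, 5/9)
P = L + t·(X−L) with t = 3, so LP:PX = 3:-2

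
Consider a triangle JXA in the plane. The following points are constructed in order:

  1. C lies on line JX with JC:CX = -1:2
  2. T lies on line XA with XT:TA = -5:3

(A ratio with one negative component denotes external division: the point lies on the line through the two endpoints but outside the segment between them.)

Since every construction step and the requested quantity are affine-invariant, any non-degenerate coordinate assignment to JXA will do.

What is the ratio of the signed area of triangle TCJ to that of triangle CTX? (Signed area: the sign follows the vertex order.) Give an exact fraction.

[TCJ]:[CTX] = -1/2

Work in coordinates with J = (0, 0), X = (1, 0), A = (0, 1).
1. C lies on line JX with JC:CX = -1:2 ⇒ C = (-1, 0)
2. T lies on line XA with XT:TA = -5:3 ⇒ T = (-3/2, 5/2)
2·[TCJ] = 5/2, 2·[CTX] = -5
[TCJ]:[CTX] = 5/2:-5 = -1/2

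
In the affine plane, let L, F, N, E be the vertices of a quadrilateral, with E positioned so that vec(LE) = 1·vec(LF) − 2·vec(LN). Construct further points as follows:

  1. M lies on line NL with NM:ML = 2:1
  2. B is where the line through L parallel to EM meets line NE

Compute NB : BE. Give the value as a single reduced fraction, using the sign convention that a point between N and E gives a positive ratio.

Assign L = (0, 0), F = (1, 0), N = (0, 1), E = (1, -2) — the answer is frame-independent, so this choice is without loss of generality.
1. M lies on line NL with NM:ML = 2:1 ⇒ M = (0, 1/3)
2. B is where the line through L parallel to EM meets line NE ⇒ B = (3/2, -7/2)
B = N + t·(E−N) with t = 3/2, so NB:BE = t:(1−t) = 3/2:-1/2

NB:BE = -3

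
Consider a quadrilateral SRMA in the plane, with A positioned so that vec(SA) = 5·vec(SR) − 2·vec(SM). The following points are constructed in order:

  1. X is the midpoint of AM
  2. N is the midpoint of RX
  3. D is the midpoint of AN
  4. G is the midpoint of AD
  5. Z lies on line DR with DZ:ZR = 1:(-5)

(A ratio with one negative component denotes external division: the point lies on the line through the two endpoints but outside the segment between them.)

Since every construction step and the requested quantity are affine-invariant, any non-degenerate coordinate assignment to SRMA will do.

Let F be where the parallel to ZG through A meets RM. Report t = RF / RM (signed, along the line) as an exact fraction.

Choose coordinates S = (0, 0), R = (1, 0), M = (0, 1), A = (5, -2).
1. X is the midpoint of AM ⇒ X = (5/2, -1/2)
2. N is the midpoint of RX ⇒ N = (7/4, -1/4)
3. D is the midpoint of AN ⇒ D = (27/8, -9/8)
4. G is the midpoint of AD ⇒ G = (67/16, -25/16)
5. Z lies on line DR with DZ:ZR = 1:(-5) ⇒ Z = (127/32, -45/32)
through A parallel to ZG: direction (7/32, -5/32); meets RM at F = (-2, 3)
F = R + t·(M−R) with t = 3

t = 3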